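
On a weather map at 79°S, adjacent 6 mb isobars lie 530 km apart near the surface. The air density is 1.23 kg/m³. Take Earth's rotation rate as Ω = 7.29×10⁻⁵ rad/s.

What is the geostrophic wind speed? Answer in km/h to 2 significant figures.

Coriolis parameter at 79°S:
f = 2Ω sin φ = 2 × 7.29×10⁻⁵ × sin 79° = 1.43×10⁻⁴ s⁻¹
Pressure gradient: |∂P/∂n| = 600 Pa / 530000 m = 1.13×10⁻³ Pa/m
Geostrophic balance (pressure-gradient force = Coriolis force):
V_g = (1/(fρ)) |∂P/∂n| = 1.13×10⁻³ / (1.43×10⁻⁴ × 1.23) = 6.43 m/s
Converting: 6.43 m/s × 3.6 = 23 km/h

23 km/h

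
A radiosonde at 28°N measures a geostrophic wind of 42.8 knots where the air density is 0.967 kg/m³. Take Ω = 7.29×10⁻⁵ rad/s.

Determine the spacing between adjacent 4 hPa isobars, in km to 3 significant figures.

274 km

Coriolis parameter at 28°N:
f = 2Ω sin φ = 2 × 7.29×10⁻⁵ × sin 28° = 6.84×10⁻⁵ s⁻¹
Wind speed in SI: 42.8 knots = 22.0 m/s
Geostrophic balance rearranged: |∂P/∂n| = f ρ V_g
|∂P/∂n| = 6.84×10⁻⁵ × 0.967 × 22.0 = 1.46×10⁻³ Pa/m
Isobar spacing: Δn = ΔP/|∂P/∂n| = 400 Pa / 1.46×10⁻³ Pa/m = 274464 m ≈ 274 km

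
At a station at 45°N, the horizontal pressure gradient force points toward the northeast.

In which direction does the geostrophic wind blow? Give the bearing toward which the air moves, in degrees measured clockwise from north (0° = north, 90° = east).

135°

The pressure-gradient force points toward the northeast (bearing 045°).
Geostrophic balance: in the Northern Hemisphere the Coriolis force deflects motion to the right, so the geostrophic wind blows 90° to the right of the pressure-gradient force (low pressure on the left).
Rotating 045° by 90° clockwise gives 135° — the wind blows toward the southeast.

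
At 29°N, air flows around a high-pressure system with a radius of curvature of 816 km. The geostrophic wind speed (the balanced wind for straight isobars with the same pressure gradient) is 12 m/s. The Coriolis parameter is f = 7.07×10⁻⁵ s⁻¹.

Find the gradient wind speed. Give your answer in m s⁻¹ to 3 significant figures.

17.0 m s⁻¹

Around a high, pressure-gradient force acts outward with centrifugal, so Coriolis balances both:
fV = (1/ρ)|∂P/∂n| + V²/R  →  V² − fR·V + fR·V_g = 0
With fR = 7.07×10⁻⁵ × 816×10³ m = 57.7 m/s:
V = [fR − √((fR)² − 4 fR V_g)]/2 = [57.7 − √(57.7² − 4×57.7×12)]/2 = 17 m/s
Supergeostrophic (V > V_g = 12 m/s), as expected around a high.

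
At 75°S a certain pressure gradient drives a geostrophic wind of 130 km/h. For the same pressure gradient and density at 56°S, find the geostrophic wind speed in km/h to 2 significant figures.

150 km/h

With the same pressure gradient and density, V_g ∝ 1/f ∝ 1/sin φ.
V₂ = V₁ · sin φ₁ / sin φ₂ = 130 × sin 75° / sin 56°
V₂ = 130 × 0.9659/0.8290 = 150 km/h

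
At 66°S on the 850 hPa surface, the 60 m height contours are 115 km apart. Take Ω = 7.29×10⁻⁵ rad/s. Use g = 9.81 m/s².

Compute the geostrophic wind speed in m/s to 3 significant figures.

38.4 m/s

Coriolis parameter at 66°S:
f = 2Ω sin φ = 2 × 7.29×10⁻⁵ × sin 66° = 1.33×10⁻⁴ s⁻¹
Height gradient: |∂Z/∂n| = 60 m / 115000 m = 5.22×10⁻⁴
On a pressure surface, geostrophic balance gives V_g = (g/f)|∂Z/∂n|:
V_g = 9.81 × 5.22×10⁻⁴ / 1.33×10⁻⁴ = 38.4 m/s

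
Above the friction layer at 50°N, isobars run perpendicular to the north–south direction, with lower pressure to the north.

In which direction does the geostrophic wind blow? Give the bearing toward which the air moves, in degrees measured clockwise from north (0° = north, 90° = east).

090°

The pressure-gradient force points toward the north (bearing 000°).
Geostrophic balance: in the Northern Hemisphere the Coriolis force deflects motion to the right, so the geostrophic wind blows 90° to the right of the pressure-gradient force (low pressure on the left).
Rotating 000° by 90° clockwise gives 090° — the wind blows toward the east.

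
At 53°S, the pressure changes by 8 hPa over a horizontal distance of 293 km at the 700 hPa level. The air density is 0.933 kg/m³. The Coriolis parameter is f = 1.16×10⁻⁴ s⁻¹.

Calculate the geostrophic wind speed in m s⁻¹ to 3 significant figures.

Pressure gradient: |∂P/∂n| = 800 Pa / 293000 m = 2.73×10⁻³ Pa/m
Geostrophic balance (pressure-gradient force = Coriolis force):
V_g = (1/(fρ)) |∂P/∂n| = 2.73×10⁻³ / (1.16×10⁻⁴ × 0.933) = 25.2 m/s

25.2 m s⁻¹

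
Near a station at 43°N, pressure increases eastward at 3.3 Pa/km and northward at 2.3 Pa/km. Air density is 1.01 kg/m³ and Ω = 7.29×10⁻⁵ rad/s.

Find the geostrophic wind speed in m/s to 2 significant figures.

Coriolis parameter at 43°N:
f = 2Ω sin φ = 2 × 7.29×10⁻⁵ × sin 43° = 9.94×10⁻⁵ s⁻¹
Component geostrophic relations (x east, y north):
u_g = −(1/(fρ)) ∂P/∂y,  v_g = (1/(fρ)) ∂P/∂x
u_g = −(2.3×10⁻³)/(9.94×10⁻⁵ × 1.01) = −22.9 m/s;  v_g = (3.3×10⁻³)/(9.94×10⁻⁵ × 1.01) = 32.9 m/s
|V_g| = √(u_g² + v_g²) = 40.1 m/s

40 m/s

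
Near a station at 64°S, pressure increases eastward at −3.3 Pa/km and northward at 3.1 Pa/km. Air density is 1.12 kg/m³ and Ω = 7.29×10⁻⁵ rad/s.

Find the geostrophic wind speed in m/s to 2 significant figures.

31 m/s

Coriolis parameter at 64°S:
f = 2Ω sin φ = 2 × 7.29×10⁻⁵ × sin 64° = 1.31×10⁻⁴ s⁻¹
In the Southern Hemisphere f is negative: f = −1.31×10⁻⁴ s⁻¹.
Component geostrophic relations (x east, y north):
u_g = −(1/(fρ)) ∂P/∂y,  v_g = (1/(fρ)) ∂P/∂x
u_g = −(3.1×10⁻³)/(−1.31×10⁻⁴ × 1.12) = 21.1 m/s;  v_g = (−3.3×10⁻³)/(−1.31×10⁻⁴ × 1.12) = 22.5 m/s
|V_g| = √(u_g² + v_g²) = 30.8 m/s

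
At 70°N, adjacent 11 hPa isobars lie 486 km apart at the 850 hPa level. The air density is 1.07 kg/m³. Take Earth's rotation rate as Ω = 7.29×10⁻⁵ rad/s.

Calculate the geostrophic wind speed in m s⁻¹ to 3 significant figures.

15.4 m s⁻¹

Coriolis parameter at 70°N:
f = 2Ω sin φ = 2 × 7.29×10⁻⁵ × sin 70° = 1.37×10⁻⁴ s⁻¹
Pressure gradient: |∂P/∂n| = 1100 Pa / 486000 m = 2.26×10⁻³ Pa/m
Geostrophic balance (pressure-gradient force = Coriolis force):
V_g = (1/(fρ)) |∂P/∂n| = 2.26×10⁻³ / (1.37×10⁻⁴ × 1.07) = 15.4 m/s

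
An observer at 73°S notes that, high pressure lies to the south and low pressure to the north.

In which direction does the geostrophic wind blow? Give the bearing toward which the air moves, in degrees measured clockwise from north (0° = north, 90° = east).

270°

The pressure-gradient force points toward the north (bearing 000°).
Geostrophic balance: in the Southern Hemisphere the Coriolis force deflects motion to the left, so the geostrophic wind blows 90° to the left of the pressure-gradient force (low pressure on the right).
Rotating 000° by 90° counterclockwise gives 270° — the wind blows toward the west.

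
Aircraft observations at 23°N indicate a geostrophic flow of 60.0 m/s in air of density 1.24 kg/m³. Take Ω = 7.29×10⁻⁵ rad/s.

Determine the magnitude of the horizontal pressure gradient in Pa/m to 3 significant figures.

4.24×10⁻³ Pa/m

Coriolis parameter at 23°N:
f = 2Ω sin φ = 2 × 7.29×10⁻⁵ × sin 23° = 5.70×10⁻⁵ s⁻¹
Geostrophic balance rearranged: |∂P/∂n| = f ρ V_g
|∂P/∂n| = 5.70×10⁻⁵ × 1.24 × 60.0 = 4.24×10⁻³ Pa/m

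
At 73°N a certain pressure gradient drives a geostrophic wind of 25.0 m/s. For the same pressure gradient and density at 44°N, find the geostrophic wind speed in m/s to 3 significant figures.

34.4 m/s

With the same pressure gradient and density, V_g ∝ 1/f ∝ 1/sin φ.
V₂ = V₁ · sin φ₁ / sin φ₂ = 25.0 × sin 73° / sin 44°
V₂ = 25.0 × 0.9563/0.6947 = 34.4 m/s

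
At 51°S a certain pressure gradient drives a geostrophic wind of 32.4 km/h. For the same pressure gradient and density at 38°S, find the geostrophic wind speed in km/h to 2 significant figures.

41 km/h

With the same pressure gradient and density, V_g ∝ 1/f ∝ 1/sin φ.
V₂ = V₁ · sin φ₁ / sin φ₂ = 32.4 × sin 51° / sin 38°
V₂ = 32.4 × 0.7771/0.6157 = 41 km/h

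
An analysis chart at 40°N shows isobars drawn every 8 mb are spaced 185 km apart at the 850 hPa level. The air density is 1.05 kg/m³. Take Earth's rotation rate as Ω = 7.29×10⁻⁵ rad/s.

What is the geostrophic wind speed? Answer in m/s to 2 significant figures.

44 m/s

Coriolis parameter at 40°N:
f = 2Ω sin φ = 2 × 7.29×10⁻⁵ × sin 40° = 9.37×10⁻⁵ s⁻¹
Pressure gradient: |∂P/∂n| = 800 Pa / 185000 m = 4.32×10⁻³ Pa/m
Geostrophic balance (pressure-gradient force = Coriolis force):
V_g = (1/(fρ)) |∂P/∂n| = 4.32×10⁻³ / (9.37×10⁻⁵ × 1.05) = 43.9 m/s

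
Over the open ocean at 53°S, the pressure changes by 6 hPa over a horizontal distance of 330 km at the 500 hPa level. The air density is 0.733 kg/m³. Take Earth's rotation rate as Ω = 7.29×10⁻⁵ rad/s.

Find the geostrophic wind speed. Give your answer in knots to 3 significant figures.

Coriolis parameter at 53°S:
f = 2Ω sin φ = 2 × 7.29×10⁻⁵ × sin 53° = 1.16×10⁻⁴ s⁻¹
Pressure gradient: |∂P/∂n| = 600 Pa / 330000 m = 1.82×10⁻³ Pa/m
Geostrophic balance (pressure-gradient force = Coriolis force):
V_g = (1/(fρ)) |∂P/∂n| = 1.82×10⁻³ / (1.16×10⁻⁴ × 0.733) = 21.3 m/s
Converting: 21.3 m/s × 1.944 = 41.4 knots

41.4 knots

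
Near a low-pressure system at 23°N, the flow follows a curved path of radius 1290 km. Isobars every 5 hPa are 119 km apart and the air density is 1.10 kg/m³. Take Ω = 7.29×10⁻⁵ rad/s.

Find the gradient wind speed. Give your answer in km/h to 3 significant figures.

153 km/h

Coriolis parameter at 23°N:
f = 2Ω sin φ = 2 × 7.29×10⁻⁵ × sin 23° = 5.70×10⁻⁵ s⁻¹
Pressure gradient: |∂P/∂n| = 500 Pa / 119000 m = 4.20×10⁻³ Pa/m
Geostrophic speed: V_g = |∂P/∂n|/(fρ) = 4.20×10⁻³/(5.70×10⁻⁵ × 1.10) = 67.0 m/s
Around a low, centrifugal force acts outward with Coriolis, so pressure-gradient force balances both:
(1/ρ)|∂P/∂n| = fV + V²/R  →  V² + fR·V − fR·V_g = 0
With fR = 5.70×10⁻⁵ × 1290×10³ m = 73.5 m/s:
V = [−fR + √((fR)² + 4 fR V_g)]/2 = [−73.5 + √(73.5² + 4×73.5×67)]/2 = 42.5 m/s
Subgeostrophic (V < V_g = 67 m/s), as expected around a low.
Converting: 42.5 m/s × 3.6 = 153 km/h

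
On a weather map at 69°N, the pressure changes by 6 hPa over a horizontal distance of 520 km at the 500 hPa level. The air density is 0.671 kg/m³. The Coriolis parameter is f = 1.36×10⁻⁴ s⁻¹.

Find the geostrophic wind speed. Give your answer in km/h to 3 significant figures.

45.5 km/h

Pressure gradient: |∂P/∂n| = 600 Pa / 520000 m = 1.15×10⁻³ Pa/m
Geostrophic balance (pressure-gradient force = Coriolis force):
V_g = (1/(fρ)) |∂P/∂n| = 1.15×10⁻³ / (1.36×10⁻⁴ × 0.671) = 12.6 m/s
Converting: 12.6 m/s × 3.6 = 45.5 km/h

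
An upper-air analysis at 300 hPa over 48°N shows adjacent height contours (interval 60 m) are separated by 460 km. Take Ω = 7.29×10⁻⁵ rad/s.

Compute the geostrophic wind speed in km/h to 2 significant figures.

43 km/h

Coriolis parameter at 48°N:
f = 2Ω sin φ = 2 × 7.29×10⁻⁵ × sin 48° = 1.08×10⁻⁴ s⁻¹
Height gradient: |∂Z/∂n| = 60 m / 460000 m = 1.30×10⁻⁴
On a pressure surface, geostrophic balance gives V_g = (g/f)|∂Z/∂n|:
V_g = 9.81 × 1.30×10⁻⁴ / 1.08×10⁻⁴ = 11.8 m/s
Converting: 11.8 m/s × 3.6 = 43 km/h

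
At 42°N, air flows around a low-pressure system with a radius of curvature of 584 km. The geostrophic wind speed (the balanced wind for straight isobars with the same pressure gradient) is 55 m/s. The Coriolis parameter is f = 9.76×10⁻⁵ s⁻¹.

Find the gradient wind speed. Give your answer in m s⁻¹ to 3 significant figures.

Around a low, centrifugal force acts outward with Coriolis, so pressure-gradient force balances both:
(1/ρ)|∂P/∂n| = fV + V²/R  →  V² + fR·V − fR·V_g = 0
With fR = 9.76×10⁻⁵ × 584×10³ m = 57.0 m/s:
V = [−fR + √((fR)² + 4 fR V_g)]/2 = [−57.0 + √(57.0² + 4×57.0×55)]/2 = 34.3 m/s
Subgeostrophic (V < V_g = 55 m/s), as expected around a low.

34.3 m s⁻¹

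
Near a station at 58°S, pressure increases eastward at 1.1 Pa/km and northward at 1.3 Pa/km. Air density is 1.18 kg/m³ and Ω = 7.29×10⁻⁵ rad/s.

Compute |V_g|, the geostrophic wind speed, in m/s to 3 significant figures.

11.7 m/s

Coriolis parameter at 58°S:
f = 2Ω sin φ = 2 × 7.29×10⁻⁵ × sin 58° = 1.24×10⁻⁴ s⁻¹
In the Southern Hemisphere f is negative: f = −1.24×10⁻⁴ s⁻¹.
Component geostrophic relations (x east, y north):
u_g = −(1/(fρ)) ∂P/∂y,  v_g = (1/(fρ)) ∂P/∂x
u_g = −(1.3×10⁻³)/(−1.24×10⁻⁴ × 1.18) = 8.91 m/s;  v_g = (1.1×10⁻³)/(−1.24×10⁻⁴ × 1.18) = −7.54 m/s
|V_g| = √(u_g² + v_g²) = 11.7 m/s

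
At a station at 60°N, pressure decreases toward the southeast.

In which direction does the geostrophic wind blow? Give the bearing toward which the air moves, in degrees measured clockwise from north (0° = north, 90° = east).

225°

The pressure-gradient force points toward the southeast (bearing 135°).
Geostrophic balance: in the Northern Hemisphere the Coriolis force deflects motion to the right, so the geostrophic wind blows 90° to the right of the pressure-gradient force (low pressure on the left).
Rotating 135° by 90° clockwise gives 225° — the wind blows toward the southwest.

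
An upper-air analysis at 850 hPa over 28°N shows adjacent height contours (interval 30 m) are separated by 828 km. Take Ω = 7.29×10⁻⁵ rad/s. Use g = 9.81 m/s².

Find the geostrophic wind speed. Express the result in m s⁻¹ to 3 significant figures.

5.19 m s⁻¹

Coriolis parameter at 28°N:
f = 2Ω sin φ = 2 × 7.29×10⁻⁵ × sin 28° = 6.84×10⁻⁵ s⁻¹
Height gradient: |∂Z/∂n| = 30 m / 828000 m = 3.62×10⁻⁵
On a pressure surface, geostrophic balance gives V_g = (g/f)|∂Z/∂n|:
V_g = 9.81 × 3.62×10⁻⁵ / 6.84×10⁻⁵ = 5.19 m/s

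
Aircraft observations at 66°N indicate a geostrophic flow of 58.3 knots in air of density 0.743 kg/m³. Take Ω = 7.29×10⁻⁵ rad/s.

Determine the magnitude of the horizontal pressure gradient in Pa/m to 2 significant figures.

Coriolis parameter at 66°N:
f = 2Ω sin φ = 2 × 7.29×10⁻⁵ × sin 66° = 1.33×10⁻⁴ s⁻¹
Wind speed in SI: 58.3 knots = 30.0 m/s
Geostrophic balance rearranged: |∂P/∂n| = f ρ V_g
|∂P/∂n| = 1.33×10⁻⁴ × 0.743 × 30.0 = 2.97×10⁻³ Pa/m

3.0×10⁻³ Pa/m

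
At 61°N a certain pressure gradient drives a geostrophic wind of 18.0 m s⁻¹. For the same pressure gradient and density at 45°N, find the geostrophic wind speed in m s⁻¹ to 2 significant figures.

22 m s⁻¹

With the same pressure gradient and density, V_g ∝ 1/f ∝ 1/sin φ.
V₂ = V₁ · sin φ₁ / sin φ₂ = 18.0 × sin 61° / sin 45°
V₂ = 18.0 × 0.8746/0.7071 = 22 m s⁻¹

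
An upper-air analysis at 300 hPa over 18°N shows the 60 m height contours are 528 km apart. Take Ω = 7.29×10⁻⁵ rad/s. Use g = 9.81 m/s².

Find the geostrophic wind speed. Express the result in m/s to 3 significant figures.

24.7 m/s

Coriolis parameter at 18°N:
f = 2Ω sin φ = 2 × 7.29×10⁻⁵ × sin 18° = 4.51×10⁻⁵ s⁻¹
Height gradient: |∂Z/∂n| = 60 m / 528000 m = 1.14×10⁻⁴
On a pressure surface, geostrophic balance gives V_g = (g/f)|∂Z/∂n|:
V_g = 9.81 × 1.14×10⁻⁴ / 4.51×10⁻⁵ = 24.7 m/s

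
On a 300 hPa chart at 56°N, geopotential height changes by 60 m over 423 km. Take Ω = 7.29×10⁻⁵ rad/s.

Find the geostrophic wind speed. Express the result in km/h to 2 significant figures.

41 km/h

Coriolis parameter at 56°N:
f = 2Ω sin φ = 2 × 7.29×10⁻⁵ × sin 56° = 1.21×10⁻⁴ s⁻¹
Height gradient: |∂Z/∂n| = 60 m / 423000 m = 1.42×10⁻⁴
On a pressure surface, geostrophic balance gives V_g = (g/f)|∂Z/∂n|:
V_g = 9.81 × 1.42×10⁻⁴ / 1.21×10⁻⁴ = 11.5 m/s
Converting: 11.5 m/s × 3.6 = 41 km/h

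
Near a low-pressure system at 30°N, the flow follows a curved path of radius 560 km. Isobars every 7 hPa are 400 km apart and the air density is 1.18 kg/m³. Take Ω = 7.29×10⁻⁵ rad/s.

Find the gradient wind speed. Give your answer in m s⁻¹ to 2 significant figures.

15 m s⁻¹

Coriolis parameter at 30°N:
f = 2Ω sin φ = 2 × 7.29×10⁻⁵ × sin 30° = 7.29×10⁻⁵ s⁻¹
Pressure gradient: |∂P/∂n| = 700 Pa / 400000 m = 1.75×10⁻³ Pa/m
Geostrophic speed: V_g = |∂P/∂n|/(fρ) = 1.75×10⁻³/(7.29×10⁻⁵ × 1.18) = 20.3 m/s
Around a low, centrifugal force acts outward with Coriolis, so pressure-gradient force balances both:
(1/ρ)|∂P/∂n| = fV + V²/R  →  V² + fR·V − fR·V_g = 0
With fR = 7.29×10⁻⁵ × 560×10³ m = 40.8 m/s:
V = [−fR + √((fR)² + 4 fR V_g)]/2 = [−40.8 + √(40.8² + 4×40.8×20.3)]/2 = 14.9 m/s
Subgeostrophic (V < V_g = 20.3 m/s), as expected around a low.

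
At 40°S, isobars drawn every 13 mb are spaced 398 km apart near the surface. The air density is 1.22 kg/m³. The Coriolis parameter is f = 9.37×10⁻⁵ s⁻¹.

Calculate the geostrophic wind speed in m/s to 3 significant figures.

28.6 m/s

Pressure gradient: |∂P/∂n| = 1300 Pa / 398000 m = 3.27×10⁻³ Pa/m
Geostrophic balance (pressure-gradient force = Coriolis force):
V_g = (1/(fρ)) |∂P/∂n| = 3.27×10⁻³ / (9.37×10⁻⁵ × 1.22) = 28.6 m/s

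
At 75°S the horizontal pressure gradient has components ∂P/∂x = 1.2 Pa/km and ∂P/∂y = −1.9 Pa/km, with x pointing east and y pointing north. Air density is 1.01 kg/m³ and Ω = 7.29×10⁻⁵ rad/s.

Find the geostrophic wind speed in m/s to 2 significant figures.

16 m/s

Coriolis parameter at 75°S:
f = 2Ω sin φ = 2 × 7.29×10⁻⁵ × sin 75° = 1.41×10⁻⁴ s⁻¹
In the Southern Hemisphere f is negative: f = −1.41×10⁻⁴ s⁻¹.
Component geostrophic relations (x east, y north):
u_g = −(1/(fρ)) ∂P/∂y,  v_g = (1/(fρ)) ∂P/∂x
u_g = −(−1.9×10⁻³)/(−1.41×10⁻⁴ × 1.01) = −13.4 m/s;  v_g = (1.2×10⁻³)/(−1.41×10⁻⁴ × 1.01) = −8.44 m/s
|V_g| = √(u_g² + v_g²) = 15.8 m/s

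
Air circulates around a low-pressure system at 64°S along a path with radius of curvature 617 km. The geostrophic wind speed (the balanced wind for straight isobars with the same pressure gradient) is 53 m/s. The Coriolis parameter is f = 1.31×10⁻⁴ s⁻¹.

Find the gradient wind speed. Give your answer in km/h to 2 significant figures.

Around a low, centrifugal force acts outward with Coriolis, so pressure-gradient force balances both:
(1/ρ)|∂P/∂n| = fV + V²/R  →  V² + fR·V − fR·V_g = 0
With fR = 1.31×10⁻⁴ × 617×10³ m = 80.8 m/s:
V = [−fR + √((fR)² + 4 fR V_g)]/2 = [−80.8 + √(80.8² + 4×80.8×53)]/2 = 36.5 m/s
Subgeostrophic (V < V_g = 53 m/s), as expected around a low.
Converting: 36.5 m/s × 3.6 = 130 km/h

130 km/h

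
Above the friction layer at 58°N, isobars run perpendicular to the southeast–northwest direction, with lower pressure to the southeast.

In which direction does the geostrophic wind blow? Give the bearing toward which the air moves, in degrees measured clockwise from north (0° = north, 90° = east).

225°

The pressure-gradient force points toward the southeast (bearing 135°).
Geostrophic balance: in the Northern Hemisphere the Coriolis force deflects motion to the right, so the geostrophic wind blows 90° to the right of the pressure-gradient force (low pressure on the left).
Rotating 135° by 90° clockwise gives 225° — the wind blows toward the southwest.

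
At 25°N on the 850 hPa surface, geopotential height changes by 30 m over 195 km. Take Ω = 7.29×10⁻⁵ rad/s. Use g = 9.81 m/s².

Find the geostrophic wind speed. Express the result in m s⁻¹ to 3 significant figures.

Coriolis parameter at 25°N:
f = 2Ω sin φ = 2 × 7.29×10⁻⁵ × sin 25° = 6.16×10⁻⁵ s⁻¹
Height gradient: |∂Z/∂n| = 30 m / 195000 m = 1.54×10⁻⁴
On a pressure surface, geostrophic balance gives V_g = (g/f)|∂Z/∂n|:
V_g = 9.81 × 1.54×10⁻⁴ / 6.16×10⁻⁵ = 24.5 m/s

24.5 m s⁻¹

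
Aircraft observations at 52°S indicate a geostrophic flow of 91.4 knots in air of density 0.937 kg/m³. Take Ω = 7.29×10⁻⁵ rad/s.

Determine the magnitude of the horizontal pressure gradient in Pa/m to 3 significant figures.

5.06×10⁻³ Pa/m

Coriolis parameter at 52°S:
f = 2Ω sin φ = 2 × 7.29×10⁻⁵ × sin 52° = 1.15×10⁻⁴ s⁻¹
Wind speed in SI: 91.4 knots = 47.0 m/s
Geostrophic balance rearranged: |∂P/∂n| = f ρ V_g
|∂P/∂n| = 1.15×10⁻⁴ × 0.937 × 47.0 = 5.06×10⁻³ Pa/m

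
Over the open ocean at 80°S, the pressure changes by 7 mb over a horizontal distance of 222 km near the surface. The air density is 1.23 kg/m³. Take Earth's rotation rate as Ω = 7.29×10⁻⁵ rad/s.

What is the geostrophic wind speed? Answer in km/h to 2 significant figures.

64 km/h

Coriolis parameter at 80°S:
f = 2Ω sin φ = 2 × 7.29×10⁻⁵ × sin 80° = 1.44×10⁻⁴ s⁻¹
Pressure gradient: |∂P/∂n| = 700 Pa / 222000 m = 3.15×10⁻³ Pa/m
Geostrophic balance (pressure-gradient force = Coriolis force):
V_g = (1/(fρ)) |∂P/∂n| = 3.15×10⁻³ / (1.44×10⁻⁴ × 1.23) = 17.9 m/s
Converting: 17.9 m/s × 3.6 = 64 km/h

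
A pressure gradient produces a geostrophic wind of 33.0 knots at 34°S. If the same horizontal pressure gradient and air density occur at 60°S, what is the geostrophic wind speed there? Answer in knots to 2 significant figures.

With the same pressure gradient and density, V_g ∝ 1/f ∝ 1/sin φ.
V₂ = V₁ · sin φ₁ / sin φ₂ = 33.0 × sin 34° / sin 60°
V₂ = 33.0 × 0.5592/0.8660 = 21 knots

21 knots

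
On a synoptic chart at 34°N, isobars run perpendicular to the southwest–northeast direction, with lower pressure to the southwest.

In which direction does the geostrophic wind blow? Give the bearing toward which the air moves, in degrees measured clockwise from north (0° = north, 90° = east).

The pressure-gradient force points toward the southwest (bearing 225°).
Geostrophic balance: in the Northern Hemisphere the Coriolis force deflects motion to the right, so the geostrophic wind blows 90° to the right of the pressure-gradient force (low pressure on the left).
Rotating 225° by 90° clockwise gives 315° — the wind blows toward the northwest.

315°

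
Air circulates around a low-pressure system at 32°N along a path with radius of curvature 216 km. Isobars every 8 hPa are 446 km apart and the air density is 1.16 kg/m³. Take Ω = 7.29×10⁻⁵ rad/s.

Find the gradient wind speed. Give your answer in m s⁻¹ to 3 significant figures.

11.7 m s⁻¹

Coriolis parameter at 32°N:
f = 2Ω sin φ = 2 × 7.29×10⁻⁵ × sin 32° = 7.73×10⁻⁵ s⁻¹
Pressure gradient: |∂P/∂n| = 800 Pa / 446000 m = 1.79×10⁻³ Pa/m
Geostrophic speed: V_g = |∂P/∂n|/(fρ) = 1.79×10⁻³/(7.73×10⁻⁵ × 1.16) = 20.0 m/s
Around a low, centrifugal force acts outward with Coriolis, so pressure-gradient force balances both:
(1/ρ)|∂P/∂n| = fV + V²/R  →  V² + fR·V − fR·V_g = 0
With fR = 7.73×10⁻⁵ × 216×10³ m = 16.7 m/s:
V = [−fR + √((fR)² + 4 fR V_g)]/2 = [−16.7 + √(16.7² + 4×16.7×20)]/2 = 11.7 m/s
Subgeostrophic (V < V_g = 20 m/s), as expected around a low.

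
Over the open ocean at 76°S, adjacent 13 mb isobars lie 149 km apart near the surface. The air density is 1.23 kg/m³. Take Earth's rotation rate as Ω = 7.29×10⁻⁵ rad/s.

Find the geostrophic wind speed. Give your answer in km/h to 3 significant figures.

Coriolis parameter at 76°S:
f = 2Ω sin φ = 2 × 7.29×10⁻⁵ × sin 76° = 1.41×10⁻⁴ s⁻¹
Pressure gradient: |∂P/∂n| = 1300 Pa / 149000 m = 8.72×10⁻³ Pa/m
Geostrophic balance (pressure-gradient force = Coriolis force):
V_g = (1/(fρ)) |∂P/∂n| = 8.72×10⁻³ / (1.41×10⁻⁴ × 1.23) = 50.1 m/s
Converting: 50.1 m/s × 3.6 = 181 km/h

181 km/h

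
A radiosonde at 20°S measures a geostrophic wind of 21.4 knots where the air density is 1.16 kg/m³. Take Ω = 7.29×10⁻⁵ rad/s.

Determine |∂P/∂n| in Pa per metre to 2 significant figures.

6.4×10⁻⁴ Pa/m

Coriolis parameter at 20°S:
f = 2Ω sin φ = 2 × 7.29×10⁻⁵ × sin 20° = 4.99×10⁻⁵ s⁻¹
Wind speed in SI: 21.4 knots = 11.0 m/s
Geostrophic balance rearranged: |∂P/∂n| = f ρ V_g
|∂P/∂n| = 4.99×10⁻⁵ × 1.16 × 11.0 = 6.37×10⁻⁴ Pa/m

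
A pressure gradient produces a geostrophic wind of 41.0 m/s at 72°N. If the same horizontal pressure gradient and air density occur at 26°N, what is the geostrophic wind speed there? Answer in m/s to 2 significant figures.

89 m/s

With the same pressure gradient and density, V_g ∝ 1/f ∝ 1/sin φ.
V₂ = V₁ · sin φ₁ / sin φ₂ = 41.0 × sin 72° / sin 26°
V₂ = 41.0 × 0.9511/0.4384 = 89 m/s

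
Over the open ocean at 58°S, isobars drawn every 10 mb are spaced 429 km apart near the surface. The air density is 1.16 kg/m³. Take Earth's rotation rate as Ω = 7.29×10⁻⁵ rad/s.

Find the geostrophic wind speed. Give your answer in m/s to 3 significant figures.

16.3 m/s

Coriolis parameter at 58°S:
f = 2Ω sin φ = 2 × 7.29×10⁻⁵ × sin 58° = 1.24×10⁻⁴ s⁻¹
Pressure gradient: |∂P/∂n| = 1000 Pa / 429000 m = 2.33×10⁻³ Pa/m
Geostrophic balance (pressure-gradient force = Coriolis force):
V_g = (1/(fρ)) |∂P/∂n| = 2.33×10⁻³ / (1.24×10⁻⁴ × 1.16) = 16.3 m/s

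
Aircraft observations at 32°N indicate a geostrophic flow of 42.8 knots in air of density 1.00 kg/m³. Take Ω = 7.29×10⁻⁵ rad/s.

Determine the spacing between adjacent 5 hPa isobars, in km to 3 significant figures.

294 km

Coriolis parameter at 32°N:
f = 2Ω sin φ = 2 × 7.29×10⁻⁵ × sin 32° = 7.73×10⁻⁵ s⁻¹
Wind speed in SI: 42.8 knots = 22.0 m/s
Geostrophic balance rearranged: |∂P/∂n| = f ρ V_g
|∂P/∂n| = 7.73×10⁻⁵ × 1.00 × 22.0 = 1.70×10⁻³ Pa/m
Isobar spacing: Δn = ΔP/|∂P/∂n| = 500 Pa / 1.70×10⁻³ Pa/m = 293914 m ≈ 294 km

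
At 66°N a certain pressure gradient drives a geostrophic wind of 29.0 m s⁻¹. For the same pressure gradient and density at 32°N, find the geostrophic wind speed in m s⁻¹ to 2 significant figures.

50 m s⁻¹

With the same pressure gradient and density, V_g ∝ 1/f ∝ 1/sin φ.
V₂ = V₁ · sin φ₁ / sin φ₂ = 29.0 × sin 66° / sin 32°
V₂ = 29.0 × 0.9135/0.5299 = 50 m s⁻¹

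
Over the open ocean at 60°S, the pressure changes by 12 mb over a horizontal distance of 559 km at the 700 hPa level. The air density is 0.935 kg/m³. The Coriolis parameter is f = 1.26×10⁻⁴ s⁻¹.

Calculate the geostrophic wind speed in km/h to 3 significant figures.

65.6 km/h

Pressure gradient: |∂P/∂n| = 1200 Pa / 559000 m = 2.15×10⁻³ Pa/m
Geostrophic balance (pressure-gradient force = Coriolis force):
V_g = (1/(fρ)) |∂P/∂n| = 2.15×10⁻³ / (1.26×10⁻⁴ × 0.935) = 18.2 m/s
Converting: 18.2 m/s × 3.6 = 65.6 km/h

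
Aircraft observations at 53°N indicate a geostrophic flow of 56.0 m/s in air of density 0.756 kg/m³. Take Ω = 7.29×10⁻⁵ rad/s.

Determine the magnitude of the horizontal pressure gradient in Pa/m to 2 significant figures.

Coriolis parameter at 53°N:
f = 2Ω sin φ = 2 × 7.29×10⁻⁵ × sin 53° = 1.16×10⁻⁴ s⁻¹
Geostrophic balance rearranged: |∂P/∂n| = f ρ V_g
|∂P/∂n| = 1.16×10⁻⁴ × 0.756 × 56.0 = 4.93×10⁻³ Pa/m

4.9×10⁻³ Pa/m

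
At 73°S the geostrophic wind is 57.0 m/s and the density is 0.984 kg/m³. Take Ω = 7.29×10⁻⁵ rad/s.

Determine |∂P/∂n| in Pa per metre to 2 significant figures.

7.8×10⁻³ Pa/m

Coriolis parameter at 73°S:
f = 2Ω sin φ = 2 × 7.29×10⁻⁵ × sin 73° = 1.39×10⁻⁴ s⁻¹
Geostrophic balance rearranged: |∂P/∂n| = f ρ V_g
|∂P/∂n| = 1.39×10⁻⁴ × 0.984 × 57.0 = 7.82×10⁻³ Pa/m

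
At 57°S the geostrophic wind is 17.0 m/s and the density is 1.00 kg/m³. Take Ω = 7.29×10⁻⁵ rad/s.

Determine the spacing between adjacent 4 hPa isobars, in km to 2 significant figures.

190 km

Coriolis parameter at 57°S:
f = 2Ω sin φ = 2 × 7.29×10⁻⁵ × sin 57° = 1.22×10⁻⁴ s⁻¹
Geostrophic balance rearranged: |∂P/∂n| = f ρ V_g
|∂P/∂n| = 1.22×10⁻⁴ × 1.00 × 17.0 = 2.08×10⁻³ Pa/m
Isobar spacing: Δn = ΔP/|∂P/∂n| = 400 Pa / 2.08×10⁻³ Pa/m = 192425 m ≈ 190 km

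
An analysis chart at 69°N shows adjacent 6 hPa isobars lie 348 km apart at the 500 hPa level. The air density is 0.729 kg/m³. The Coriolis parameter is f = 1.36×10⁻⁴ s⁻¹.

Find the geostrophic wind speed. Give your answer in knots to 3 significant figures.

33.8 knots

Pressure gradient: |∂P/∂n| = 600 Pa / 348000 m = 1.72×10⁻³ Pa/m
Geostrophic balance (pressure-gradient force = Coriolis force):
V_g = (1/(fρ)) |∂P/∂n| = 1.72×10⁻³ / (1.36×10⁻⁴ × 0.729) = 17.4 m/s
Converting: 17.4 m/s × 1.944 = 33.8 knots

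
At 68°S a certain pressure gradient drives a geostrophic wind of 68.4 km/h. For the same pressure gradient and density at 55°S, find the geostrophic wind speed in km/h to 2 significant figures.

With the same pressure gradient and density, V_g ∝ 1/f ∝ 1/sin φ.
V₂ = V₁ · sin φ₁ / sin φ₂ = 68.4 × sin 68° / sin 55°
V₂ = 68.4 × 0.9272/0.8192 = 77 km/h

77 km/h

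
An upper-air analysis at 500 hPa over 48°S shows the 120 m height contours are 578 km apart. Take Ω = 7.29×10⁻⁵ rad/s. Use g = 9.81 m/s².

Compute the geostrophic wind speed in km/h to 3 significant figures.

Coriolis parameter at 48°S:
f = 2Ω sin φ = 2 × 7.29×10⁻⁵ × sin 48° = 1.08×10⁻⁴ s⁻¹
Height gradient: |∂Z/∂n| = 120 m / 578000 m = 2.08×10⁻⁴
On a pressure surface, geostrophic balance gives V_g = (g/f)|∂Z/∂n|:
V_g = 9.81 × 2.08×10⁻⁴ / 1.08×10⁻⁴ = 18.8 m/s
Converting: 18.8 m/s × 3.6 = 67.7 km/h

67.7 km/h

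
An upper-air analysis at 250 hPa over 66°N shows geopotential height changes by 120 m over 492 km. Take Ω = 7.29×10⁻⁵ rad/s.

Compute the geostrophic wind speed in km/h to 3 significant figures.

64.7 km/h

Coriolis parameter at 66°N:
f = 2Ω sin φ = 2 × 7.29×10⁻⁵ × sin 66° = 1.33×10⁻⁴ s⁻¹
Height gradient: |∂Z/∂n| = 120 m / 492000 m = 2.44×10⁻⁴
On a pressure surface, geostrophic balance gives V_g = (g/f)|∂Z/∂n|:
V_g = 9.81 × 2.44×10⁻⁴ / 1.33×10⁻⁴ = 18.0 m/s
Converting: 18.0 m/s × 3.6 = 64.7 km/h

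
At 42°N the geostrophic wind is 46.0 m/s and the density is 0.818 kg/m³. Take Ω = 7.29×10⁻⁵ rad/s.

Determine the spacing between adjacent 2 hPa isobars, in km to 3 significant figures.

Coriolis parameter at 42°N:
f = 2Ω sin φ = 2 × 7.29×10⁻⁵ × sin 42° = 9.76×10⁻⁵ s⁻¹
Geostrophic balance rearranged: |∂P/∂n| = f ρ V_g
|∂P/∂n| = 9.76×10⁻⁵ × 0.818 × 46.0 = 3.67×10⁻³ Pa/m
Isobar spacing: Δn = ΔP/|∂P/∂n| = 200 Pa / 3.67×10⁻³ Pa/m = 54482 m ≈ 54.5 km

54.5 km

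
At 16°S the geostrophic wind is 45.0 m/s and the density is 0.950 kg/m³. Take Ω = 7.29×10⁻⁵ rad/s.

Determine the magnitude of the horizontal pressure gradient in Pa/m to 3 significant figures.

1.72×10⁻³ Pa/m

Coriolis parameter at 16°S:
f = 2Ω sin φ = 2 × 7.29×10⁻⁵ × sin 16° = 4.02×10⁻⁵ s⁻¹
Geostrophic balance rearranged: |∂P/∂n| = f ρ V_g
|∂P/∂n| = 4.02×10⁻⁵ × 0.950 × 45.0 = 1.72×10⁻³ Pa/m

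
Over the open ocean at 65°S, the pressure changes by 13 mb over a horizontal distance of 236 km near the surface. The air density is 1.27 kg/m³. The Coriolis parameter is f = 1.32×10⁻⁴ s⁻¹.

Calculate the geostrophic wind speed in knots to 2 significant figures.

64 knots

Pressure gradient: |∂P/∂n| = 1300 Pa / 236000 m = 5.51×10⁻³ Pa/m
Geostrophic balance (pressure-gradient force = Coriolis force):
V_g = (1/(fρ)) |∂P/∂n| = 5.51×10⁻³ / (1.32×10⁻⁴ × 1.27) = 32.9 m/s
Converting: 32.9 m/s × 1.944 = 64 knots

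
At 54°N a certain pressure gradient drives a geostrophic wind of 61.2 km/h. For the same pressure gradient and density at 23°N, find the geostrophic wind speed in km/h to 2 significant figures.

With the same pressure gradient and density, V_g ∝ 1/f ∝ 1/sin φ.
V₂ = V₁ · sin φ₁ / sin φ₂ = 61.2 × sin 54° / sin 23°
V₂ = 61.2 × 0.8090/0.3907 = 130 km/h

130 km/h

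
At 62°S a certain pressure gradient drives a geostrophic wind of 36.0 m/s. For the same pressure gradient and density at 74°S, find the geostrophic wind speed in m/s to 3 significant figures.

33.1 m/s

With the same pressure gradient and density, V_g ∝ 1/f ∝ 1/sin φ.
V₂ = V₁ · sin φ₁ / sin φ₂ = 36.0 × sin 62° / sin 74°
V₂ = 36.0 × 0.8829/0.9613 = 33.1 m/s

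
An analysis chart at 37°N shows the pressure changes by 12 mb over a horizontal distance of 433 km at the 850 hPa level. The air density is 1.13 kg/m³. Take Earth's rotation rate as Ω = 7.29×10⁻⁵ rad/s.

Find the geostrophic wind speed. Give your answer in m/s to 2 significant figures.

Coriolis parameter at 37°N:
f = 2Ω sin φ = 2 × 7.29×10⁻⁵ × sin 37° = 8.77×10⁻⁵ s⁻¹
Pressure gradient: |∂P/∂n| = 1200 Pa / 433000 m = 2.77×10⁻³ Pa/m
Geostrophic balance (pressure-gradient force = Coriolis force):
V_g = (1/(fρ)) |∂P/∂n| = 2.77×10⁻³ / (8.77×10⁻⁵ × 1.13) = 28.0 m/s

28 m/s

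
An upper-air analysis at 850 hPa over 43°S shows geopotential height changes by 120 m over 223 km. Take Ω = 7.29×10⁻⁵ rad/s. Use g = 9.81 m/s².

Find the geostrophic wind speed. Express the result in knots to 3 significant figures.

103 knots

Coriolis parameter at 43°S:
f = 2Ω sin φ = 2 × 7.29×10⁻⁵ × sin 43° = 9.94×10⁻⁵ s⁻¹
Height gradient: |∂Z/∂n| = 120 m / 223000 m = 5.38×10⁻⁴
On a pressure surface, geostrophic balance gives V_g = (g/f)|∂Z/∂n|:
V_g = 9.81 × 5.38×10⁻⁴ / 9.94×10⁻⁵ = 53.1 m/s
Converting: 53.1 m/s × 1.944 = 103 knots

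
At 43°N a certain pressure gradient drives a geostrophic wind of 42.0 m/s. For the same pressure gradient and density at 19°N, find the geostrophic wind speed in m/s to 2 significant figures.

With the same pressure gradient and density, V_g ∝ 1/f ∝ 1/sin φ.
V₂ = V₁ · sin φ₁ / sin φ₂ = 42.0 × sin 43° / sin 19°
V₂ = 42.0 × 0.6820/0.3256 = 88 m/s

88 m/s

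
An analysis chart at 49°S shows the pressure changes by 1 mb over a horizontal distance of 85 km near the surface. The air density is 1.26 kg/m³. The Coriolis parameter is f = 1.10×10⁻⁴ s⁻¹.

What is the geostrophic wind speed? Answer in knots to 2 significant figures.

Pressure gradient: |∂P/∂n| = 100 Pa / 85000 m = 1.18×10⁻³ Pa/m
Geostrophic balance (pressure-gradient force = Coriolis force):
V_g = (1/(fρ)) |∂P/∂n| = 1.18×10⁻³ / (1.10×10⁻⁴ × 1.26) = 8.49 m/s
Converting: 8.49 m/s × 1.944 = 16 knots

16 knots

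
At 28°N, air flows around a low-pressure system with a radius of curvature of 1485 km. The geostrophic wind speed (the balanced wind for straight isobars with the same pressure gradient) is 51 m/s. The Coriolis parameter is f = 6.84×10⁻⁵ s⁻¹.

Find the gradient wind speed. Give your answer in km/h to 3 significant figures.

134 km/h

Around a low, centrifugal force acts outward with Coriolis, so pressure-gradient force balances both:
(1/ρ)|∂P/∂n| = fV + V²/R  →  V² + fR·V − fR·V_g = 0
With fR = 6.84×10⁻⁵ × 1485×10³ m = 102 m/s:
V = [−fR + √((fR)² + 4 fR V_g)]/2 = [−102 + √(102² + 4×102×51)]/2 = 37.3 m/s
Subgeostrophic (V < V_g = 51 m/s), as expected around a low.
Converting: 37.3 m/s × 3.6 = 134 km/h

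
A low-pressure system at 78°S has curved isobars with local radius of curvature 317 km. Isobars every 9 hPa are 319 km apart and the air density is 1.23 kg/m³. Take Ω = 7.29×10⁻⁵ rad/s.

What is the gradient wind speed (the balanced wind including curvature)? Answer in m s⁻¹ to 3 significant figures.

Coriolis parameter at 78°S:
f = 2Ω sin φ = 2 × 7.29×10⁻⁵ × sin 78° = 1.43×10⁻⁴ s⁻¹
Pressure gradient: |∂P/∂n| = 900 Pa / 319000 m = 2.82×10⁻³ Pa/m
Geostrophic speed: V_g = |∂P/∂n|/(fρ) = 2.82×10⁻³/(1.43×10⁻⁴ × 1.23) = 16.1 m/s
Around a low, centrifugal force acts outward with Coriolis, so pressure-gradient force balances both:
(1/ρ)|∂P/∂n| = fV + V²/R  →  V² + fR·V − fR·V_g = 0
With fR = 1.43×10⁻⁴ × 317×10³ m = 45.2 m/s:
V = [−fR + √((fR)² + 4 fR V_g)]/2 = [−45.2 + √(45.2² + 4×45.2×16.1)]/2 = 12.6 m/s
Subgeostrophic (V < V_g = 16.1 m/s), as expected around a low.

12.6 m s⁻¹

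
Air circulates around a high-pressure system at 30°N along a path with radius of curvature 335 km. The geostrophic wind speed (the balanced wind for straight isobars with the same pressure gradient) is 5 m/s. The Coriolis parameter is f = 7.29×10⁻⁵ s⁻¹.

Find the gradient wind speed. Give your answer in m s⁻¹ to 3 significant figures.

7.02 m s⁻¹

Around a high, pressure-gradient force acts outward with centrifugal, so Coriolis balances both:
fV = (1/ρ)|∂P/∂n| + V²/R  →  V² − fR·V + fR·V_g = 0
With fR = 7.29×10⁻⁵ × 335×10³ m = 24.4 m/s:
V = [fR − √((fR)² − 4 fR V_g)]/2 = [24.4 − √(24.4² − 4×24.4×5)]/2 = 7.02 m/s
Supergeostrophic (V > V_g = 5 m/s), as expected around a high.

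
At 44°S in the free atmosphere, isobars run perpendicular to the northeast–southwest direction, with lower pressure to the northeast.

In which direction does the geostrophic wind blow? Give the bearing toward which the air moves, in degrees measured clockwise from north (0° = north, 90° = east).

The pressure-gradient force points toward the northeast (bearing 045°).
Geostrophic balance: in the Southern Hemisphere the Coriolis force deflects motion to the left, so the geostrophic wind blows 90° to the left of the pressure-gradient force (low pressure on the right).
Rotating 045° by 90° counterclockwise gives 315° — the wind blows toward the northwest.

315°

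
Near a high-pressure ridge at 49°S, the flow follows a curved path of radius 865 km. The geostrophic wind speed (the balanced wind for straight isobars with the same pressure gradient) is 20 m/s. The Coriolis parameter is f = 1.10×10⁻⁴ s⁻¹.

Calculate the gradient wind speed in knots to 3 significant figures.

Around a high, pressure-gradient force acts outward with centrifugal, so Coriolis balances both:
fV = (1/ρ)|∂P/∂n| + V²/R  →  V² − fR·V + fR·V_g = 0
With fR = 1.10×10⁻⁴ × 865×10³ m = 95.1 m/s:
V = [fR − √((fR)² − 4 fR V_g)]/2 = [95.1 − √(95.1² − 4×95.1×20)]/2 = 28.6 m/s
Supergeostrophic (V > V_g = 20 m/s), as expected around a high.
Converting: 28.6 m/s × 1.944 = 55.6 knots

55.6 knots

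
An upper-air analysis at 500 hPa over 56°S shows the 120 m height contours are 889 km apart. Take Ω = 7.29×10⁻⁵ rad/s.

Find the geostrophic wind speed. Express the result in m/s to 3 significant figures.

11.0 m/s

Coriolis parameter at 56°S:
f = 2Ω sin φ = 2 × 7.29×10⁻⁵ × sin 56° = 1.21×10⁻⁴ s⁻¹
Height gradient: |∂Z/∂n| = 120 m / 889000 m = 1.35×10⁻⁴
On a pressure surface, geostrophic balance gives V_g = (g/f)|∂Z/∂n|:
V_g = 9.81 × 1.35×10⁻⁴ / 1.21×10⁻⁴ = 11.0 m/s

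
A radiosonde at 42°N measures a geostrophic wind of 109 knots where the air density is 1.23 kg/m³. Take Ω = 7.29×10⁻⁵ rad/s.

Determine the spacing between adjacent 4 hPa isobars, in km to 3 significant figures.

Coriolis parameter at 42°N:
f = 2Ω sin φ = 2 × 7.29×10⁻⁵ × sin 42° = 9.76×10⁻⁵ s⁻¹
Wind speed in SI: 109 knots = 56.1 m/s
Geostrophic balance rearranged: |∂P/∂n| = f ρ V_g
|∂P/∂n| = 9.76×10⁻⁵ × 1.23 × 56.1 = 6.73×10⁻³ Pa/m
Isobar spacing: Δn = ΔP/|∂P/∂n| = 400 Pa / 6.73×10⁻³ Pa/m = 59446 m ≈ 59.4 km

59.4 km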